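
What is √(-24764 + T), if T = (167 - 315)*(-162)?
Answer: 2*I*√197 ≈ 28.071*I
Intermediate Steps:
T = 23976 (T = -148*(-162) = 23976)
√(-24764 + T) = √(-24764 + 23976) = √(-788) = 2*I*√197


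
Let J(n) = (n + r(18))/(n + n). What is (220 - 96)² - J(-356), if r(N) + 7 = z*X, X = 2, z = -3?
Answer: 10947343/712 ≈ 15375.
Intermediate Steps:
r(N) = -13 (r(N) = -7 - 3*2 = -7 - 6 = -13)
J(n) = (-13 + n)/(2*n) (J(n) = (n - 13)/(n + n) = (-13 + n)/((2*n)) = (-13 + n)*(1/(2*n)) = (-13 + n)/(2*n))
(220 - 96)² - J(-356) = (220 - 96)² - (-13 - 356)/(2*(-356)) = 124² - (-1)*(-369)/(2*356) = 15376 - 1*369/712 = 15376 - 369/712 = 10947343/712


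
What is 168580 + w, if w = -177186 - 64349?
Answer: -72955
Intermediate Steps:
w = -241535
168580 + w = 168580 - 241535 = -72955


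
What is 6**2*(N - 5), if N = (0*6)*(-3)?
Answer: -180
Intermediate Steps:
N = 0 (N = 0*(-3) = 0)
6**2*(N - 5) = 6**2*(0 - 5) = 36*(-5) = -180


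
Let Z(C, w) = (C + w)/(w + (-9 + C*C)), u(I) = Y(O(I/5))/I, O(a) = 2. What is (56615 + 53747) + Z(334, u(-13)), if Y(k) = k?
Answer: 160036933798/1450109 ≈ 1.1036e+5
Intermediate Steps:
u(I) = 2/I
Z(C, w) = (C + w)/(-9 + w + C**2) (Z(C, w) = (C + w)/(w + (-9 + C**2)) = (C + w)/(-9 + w + C**2))
(56615 + 53747) + Z(334, u(-13)) = (56615 + 53747) + (334 + 2/(-13))/(-9 + 2/(-13) + 334**2) = 110362 + (334 + 2*(-1/13))/(-9 + 2*(-1/13) + 111556) = 110362 + (334 - 2/13)/(-9 - 2/13 + 111556) = 110362 + (4340/13)/(1450109/13) = 110362 + (13/1450109)*(4340/13) = 110362 + 4340/1450109 = 160036933798/1450109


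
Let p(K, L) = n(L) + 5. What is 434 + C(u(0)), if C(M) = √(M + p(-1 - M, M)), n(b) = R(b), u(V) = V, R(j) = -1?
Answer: 436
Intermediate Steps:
n(b) = -1
p(K, L) = 4 (p(K, L) = -1 + 5 = 4)
C(M) = √(4 + M) (C(M) = √(M + 4) = √(4 + M))
434 + C(u(0)) = 434 + √(4 + 0) = 434 + √4 = 434 + 2 = 436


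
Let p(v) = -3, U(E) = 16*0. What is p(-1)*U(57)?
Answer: 0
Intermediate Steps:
U(E) = 0
p(-1)*U(57) = -3*0 = 0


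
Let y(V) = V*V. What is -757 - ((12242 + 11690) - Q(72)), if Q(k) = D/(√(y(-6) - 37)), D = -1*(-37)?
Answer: -24689 - 37*I ≈ -24689.0 - 37.0*I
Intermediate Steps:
y(V) = V²
D = 37
Q(k) = -37*I (Q(k) = 37/(√((-6)² - 37)) = 37/(√(36 - 37)) = 37/(√(-1)) = 37/I = 37*(-I) = -37*I)
-757 - ((12242 + 11690) - Q(72)) = -757 - ((12242 + 11690) - (-37)*I) = -757 - (23932 + 37*I) = -757 + (-23932 - 37*I) = -24689 - 37*I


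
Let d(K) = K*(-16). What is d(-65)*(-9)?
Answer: -9360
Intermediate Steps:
d(K) = -16*K
d(-65)*(-9) = -16*(-65)*(-9) = 1040*(-9) = -9360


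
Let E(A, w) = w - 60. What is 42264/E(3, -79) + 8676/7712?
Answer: -336861/1112 ≈ -302.93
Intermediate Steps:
E(A, w) = -60 + w
42264/E(3, -79) + 8676/7712 = 42264/(-60 - 79) + 8676/7712 = 42264/(-139) + 8676*(1/7712) = 42264*(-1/139) + 9/8 = -42264/139 + 9/8 = -336861/1112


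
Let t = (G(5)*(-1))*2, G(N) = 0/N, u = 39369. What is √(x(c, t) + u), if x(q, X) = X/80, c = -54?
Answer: √39369 ≈ 198.42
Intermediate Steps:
G(N) = 0
t = 0 (t = (0*(-1))*2 = 0*2 = 0)
x(q, X) = X/80 (x(q, X) = X*(1/80) = X/80)
√(x(c, t) + u) = √((1/80)*0 + 39369) = √(0 + 39369) = √39369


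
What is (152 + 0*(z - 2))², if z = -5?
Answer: 23104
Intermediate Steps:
(152 + 0*(z - 2))² = (152 + 0*(-5 - 2))² = (152 + 0*(-7))² = (152 + 0)² = 152² = 23104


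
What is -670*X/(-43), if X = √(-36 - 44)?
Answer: 2680*I*√5/43 ≈ 139.36*I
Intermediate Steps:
X = 4*I*√5 (X = √(-80) = 4*I*√5 ≈ 8.9443*I)
-670*X/(-43) = -670*4*I*√5/(-43) = -670*4*I*√5*(-1)/43 = -(-2680)*I*√5/43 = 2680*I*√5/43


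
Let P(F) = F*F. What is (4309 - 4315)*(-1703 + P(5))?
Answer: 10068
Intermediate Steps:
P(F) = F²
(4309 - 4315)*(-1703 + P(5)) = (4309 - 4315)*(-1703 + 5²) = -6*(-1703 + 25) = -6*(-1678) = 10068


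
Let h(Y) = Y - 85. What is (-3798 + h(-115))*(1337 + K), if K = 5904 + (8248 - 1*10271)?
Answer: -20861564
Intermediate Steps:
h(Y) = -85 + Y
K = 3881 (K = 5904 + (8248 - 10271) = 5904 - 2023 = 3881)
(-3798 + h(-115))*(1337 + K) = (-3798 + (-85 - 115))*(1337 + 3881) = (-3798 - 200)*5218 = -3998*5218 = -20861564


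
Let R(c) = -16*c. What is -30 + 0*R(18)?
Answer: -30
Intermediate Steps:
-30 + 0*R(18) = -30 + 0*(-16*18) = -30 + 0*(-288) = -30 + 0 = -30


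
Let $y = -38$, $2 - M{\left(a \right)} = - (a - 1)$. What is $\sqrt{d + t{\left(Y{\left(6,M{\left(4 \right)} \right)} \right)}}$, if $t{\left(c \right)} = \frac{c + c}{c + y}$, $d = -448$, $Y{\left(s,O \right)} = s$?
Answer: $\frac{i \sqrt{7174}}{4} \approx 21.175 i$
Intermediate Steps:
$M{\left(a \right)} = 1 + a$ ($M{\left(a \right)} = 2 - - (a - 1) = 2 - - (-1 + a) = 2 - \left(1 - a\right) = 2 + \left(-1 + a\right) = 1 + a$)
$t{\left(c \right)} = \frac{2 c}{-38 + c}$ ($t{\left(c \right)} = \frac{c + c}{c - 38} = \frac{2 c}{-38 + c}$)
$\sqrt{d + t{\left(Y{\left(6,M{\left(4 \right)} \right)} \right)}} = \sqrt{-448 + 2 \cdot 6 \frac{1}{-38 + 6}} = \sqrt{-448 + 2 \cdot 6 \frac{1}{-32}} = \sqrt{-448 + 2 \cdot 6 \left(- \frac{1}{32}\right)} = \sqrt{-448 - \frac{3}{8}} = \sqrt{- \frac{3587}{8}} = \frac{i \sqrt{7174}}{4}$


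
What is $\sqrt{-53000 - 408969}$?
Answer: $i \sqrt{461969} \approx 679.68 i$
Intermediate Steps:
$\sqrt{-53000 - 408969} = \sqrt{-461969} = i \sqrt{461969}$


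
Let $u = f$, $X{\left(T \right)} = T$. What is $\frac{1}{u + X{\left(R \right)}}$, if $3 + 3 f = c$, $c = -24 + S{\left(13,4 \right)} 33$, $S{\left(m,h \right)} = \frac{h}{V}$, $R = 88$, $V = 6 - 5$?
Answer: $\frac{1}{123} \approx 0.0081301$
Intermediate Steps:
$V = 1$ ($V = 6 - 5 = 1$)
$S{\left(m,h \right)} = h$ ($S{\left(m,h \right)} = \frac{h}{1} = h 1 = h$)
$c = 108$ ($c = -24 + 4 \cdot 33 = -24 + 132 = 108$)
$f = 35$ ($f = -1 + \frac{1}{3} \cdot 108 = -1 + 36 = 35$)
$u = 35$
$\frac{1}{u + X{\left(R \right)}} = \frac{1}{35 + 88} = \frac{1}{123}$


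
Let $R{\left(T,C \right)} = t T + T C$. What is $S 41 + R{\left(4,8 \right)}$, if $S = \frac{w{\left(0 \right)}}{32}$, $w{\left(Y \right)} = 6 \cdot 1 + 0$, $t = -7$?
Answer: $\frac{187}{16} \approx 11.688$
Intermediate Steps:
$w{\left(Y \right)} = 6$ ($w{\left(Y \right)} = 6 + 0 = 6$)
$S = \frac{3}{16}$ ($S = \frac{6}{32} = 6 \cdot \frac{1}{32} = \frac{3}{16} \approx 0.1875$)
$R{\left(T,C \right)} = - 7 T + C T$ ($R{\left(T,C \right)} = - 7 T + T C = - 7 T + C T$)
$S 41 + R{\left(4,8 \right)} = \frac{3}{16} \cdot 41 + 4 \left(-7 + 8\right) = \frac{123}{16} + 4 \cdot 1 = \frac{123}{16} + 4 = \frac{187}{16}$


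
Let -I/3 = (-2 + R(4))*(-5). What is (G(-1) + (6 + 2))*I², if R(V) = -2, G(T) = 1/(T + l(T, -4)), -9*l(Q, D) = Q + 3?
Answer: 284400/11 ≈ 25855.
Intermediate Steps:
l(Q, D) = -⅓ - Q/9 (l(Q, D) = -(Q + 3)/9 = -(3 + Q)/9 = -⅓ - Q/9)
G(T) = 1/(-⅓ + 8*T/9) (G(T) = 1/(T + (-⅓ - T/9)) = 1/(-⅓ + 8*T/9))
I = -60 (I = -3*(-2 - 2)*(-5) = -(-12)*(-5) = -3*20 = -60)
(G(-1) + (6 + 2))*I² = (9/(-3 + 8*(-1)) + (6 + 2))*(-60)² = (9/(-3 - 8) + 8)*3600 = (9/(-11) + 8)*3600 = (9*(-1/11) + 8)*3600 = (-9/11 + 8)*3600 = (79/11)*3600 = 284400/11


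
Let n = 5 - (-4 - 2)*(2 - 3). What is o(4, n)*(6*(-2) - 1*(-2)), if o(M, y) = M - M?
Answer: 0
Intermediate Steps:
n = -1 (n = 5 - (-6)*(-1) = 5 - 1*6 = 5 - 6 = -1)
o(M, y) = 0
o(4, n)*(6*(-2) - 1*(-2)) = 0*(6*(-2) - 1*(-2)) = 0*(-12 + 2) = 0*(-10) = 0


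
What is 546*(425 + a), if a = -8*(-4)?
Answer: 249522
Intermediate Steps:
a = 32
546*(425 + a) = 546*(425 + 32) = 546*457 = 249522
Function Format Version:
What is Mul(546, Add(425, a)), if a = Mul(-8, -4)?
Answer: 249522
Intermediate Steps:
a = 32
Mul(546, Add(425, a)) = Mul(546, Add(425, 32)) = Mul(546, 457) = 249522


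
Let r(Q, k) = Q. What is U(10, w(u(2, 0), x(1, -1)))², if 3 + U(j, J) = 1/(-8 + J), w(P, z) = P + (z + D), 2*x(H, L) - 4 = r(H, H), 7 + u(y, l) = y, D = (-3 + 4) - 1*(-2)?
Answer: 2209/225 ≈ 9.8178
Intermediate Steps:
D = 3 (D = 1 + 2 = 3)
u(y, l) = -7 + y
x(H, L) = 2 + H/2
w(P, z) = 3 + P + z (w(P, z) = P + (z + 3) = P + (3 + z) = 3 + P + z)
U(j, J) = -3 + 1/(-8 + J)
U(10, w(u(2, 0), x(1, -1)))² = ((25 - 3*(3 + (-7 + 2) + (2 + (½)*1)))/(-8 + (3 + (-7 + 2) + (2 + (½)*1))))² = ((25 - 3*(3 - 5 + (2 + ½)))/(-8 + (3 - 5 + (2 + ½))))² = ((25 - 3*(3 - 5 + 5/2))/(-8 + (3 - 5 + 5/2)))² = ((25 - 3*½)/(-8 + ½))² = ((25 - 3/2)/(-15/2))² = (-2/15*47/2)² = (-47/15)² = 2209/225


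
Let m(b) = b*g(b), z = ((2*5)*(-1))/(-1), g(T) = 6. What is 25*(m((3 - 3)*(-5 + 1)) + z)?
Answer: 250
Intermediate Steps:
z = 10 (z = (10*(-1))*(-1) = -10*(-1) = 10)
m(b) = 6*b (m(b) = b*6 = 6*b)
25*(m((3 - 3)*(-5 + 1)) + z) = 25*(6*((3 - 3)*(-5 + 1)) + 10) = 25*(6*(0*(-4)) + 10) = 25*(6*0 + 10) = 25*(0 + 10) = 25*10 = 250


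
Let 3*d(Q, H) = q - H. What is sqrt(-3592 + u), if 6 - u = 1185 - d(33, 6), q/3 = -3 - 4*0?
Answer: 2*I*sqrt(1194) ≈ 69.109*I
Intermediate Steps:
q = -9 (q = 3*(-3 - 4*0) = 3*(-3 + 0) = 3*(-3) = -9)
d(Q, H) = -3 - H/3 (d(Q, H) = (-9 - H)/3 = -3 - H/3)
u = -1184 (u = 6 - (1185 - (-3 - 1/3*6)) = 6 - (1185 - (-3 - 2)) = 6 - (1185 - 1*(-5)) = 6 - (1185 + 5) = 6 - 1*1190 = 6 - 1190 = -1184)
sqrt(-3592 + u) = sqrt(-3592 - 1184) = sqrt(-4776) = 2*I*sqrt(1194)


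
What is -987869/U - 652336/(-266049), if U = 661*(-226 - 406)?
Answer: 535336228253/111142501848 ≈ 4.8167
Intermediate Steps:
U = -417752 (U = 661*(-632) = -417752)
-987869/U - 652336/(-266049) = -987869/(-417752) - 652336/(-266049) = -987869*(-1/417752) - 652336*(-1/266049) = 987869/417752 + 652336/266049 = 535336228253/111142501848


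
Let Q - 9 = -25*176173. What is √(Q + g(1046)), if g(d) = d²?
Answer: 30*I*√3678 ≈ 1819.4*I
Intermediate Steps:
Q = -4404316 (Q = 9 - 25*176173 = 9 - 4404325 = -4404316)
√(Q + g(1046)) = √(-4404316 + 1046²) = √(-4404316 + 1094116) = √(-3310200) = 30*I*√3678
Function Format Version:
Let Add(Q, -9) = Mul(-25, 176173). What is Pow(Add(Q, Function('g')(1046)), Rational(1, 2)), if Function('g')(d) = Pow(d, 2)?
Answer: Mul(30, I, Pow(3678, Rational(1, 2))) ≈ Mul(1819.4, I)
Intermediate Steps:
Q = -4404316 (Q = Add(9, Mul(-25, 176173)) = Add(9, -4404325) = -4404316)
Pow(Add(Q, Function('g')(1046)), Rational(1, 2)) = Pow(Add(-4404316, Pow(1046, 2)), Rational(1, 2)) = Pow(Add(-4404316, 1094116), Rational(1, 2)) = Pow(-3310200, Rational(1, 2)) = Mul(30, I, Pow(3678, Rational(1, 2)))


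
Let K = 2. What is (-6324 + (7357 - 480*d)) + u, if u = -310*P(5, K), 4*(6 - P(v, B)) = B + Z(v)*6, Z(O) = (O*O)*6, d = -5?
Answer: 71478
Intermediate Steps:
Z(O) = 6*O² (Z(O) = O²*6 = 6*O²)
P(v, B) = 6 - 9*v² - B/4 (P(v, B) = 6 - (B + (6*v²)*6)/4 = 6 - (B + 36*v²)/4 = 6 + (-9*v² - B/4) = 6 - 9*v² - B/4)
u = 68045 (u = -310*(6 - 9*5² - ¼*2) = -310*(6 - 9*25 - ½) = -310*(6 - 225 - ½) = -310*(-439/2) = 68045)
(-6324 + (7357 - 480*d)) + u = (-6324 + (7357 - 480*(-5))) + 68045 = (-6324 + (7357 - 1*(-2400))) + 68045 = (-6324 + (7357 + 2400)) + 68045 = (-6324 + 9757) + 68045 = 3433 + 68045 = 71478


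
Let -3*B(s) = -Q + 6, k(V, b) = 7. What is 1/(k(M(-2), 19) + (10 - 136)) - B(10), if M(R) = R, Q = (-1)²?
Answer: 592/357 ≈ 1.6583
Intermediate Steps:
Q = 1
B(s) = -5/3 (B(s) = -(-1*1 + 6)/3 = -(-1 + 6)/3 = -⅓*5 = -5/3)
1/(k(M(-2), 19) + (10 - 136)) - B(10) = 1/(7 + (10 - 136)) - 1*(-5/3) = 1/(7 - 126) + 5/3 = 1/(-119) + 5/3 = -1/119 + 5/3 = 592/357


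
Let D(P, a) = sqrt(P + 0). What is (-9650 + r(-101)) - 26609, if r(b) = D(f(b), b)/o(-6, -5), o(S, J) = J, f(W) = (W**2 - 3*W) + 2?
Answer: -36259 - sqrt(10506)/5 ≈ -36280.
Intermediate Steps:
f(W) = 2 + W**2 - 3*W
D(P, a) = sqrt(P)
r(b) = -sqrt(2 + b**2 - 3*b)/5 (r(b) = sqrt(2 + b**2 - 3*b)/(-5) = sqrt(2 + b**2 - 3*b)*(-1/5) = -sqrt(2 + b**2 - 3*b)/5)
(-9650 + r(-101)) - 26609 = (-9650 - sqrt(2 + (-101)**2 - 3*(-101))/5) - 26609 = (-9650 - sqrt(2 + 10201 + 303)/5) - 26609 = (-9650 - sqrt(10506)/5) - 26609 = -36259 - sqrt(10506)/5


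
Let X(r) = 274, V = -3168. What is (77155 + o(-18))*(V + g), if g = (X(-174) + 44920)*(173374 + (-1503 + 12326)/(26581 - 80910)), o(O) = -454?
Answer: 32651024535785646990/54329 ≈ 6.0099e+14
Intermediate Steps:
g = 425692464728262/54329 (g = (274 + 44920)*(173374 + (-1503 + 12326)/(26581 - 80910)) = 45194*(173374 + 10823/(-54329)) = 45194*(173374 + 10823*(-1/54329)) = 45194*(173374 - 10823/54329) = 45194*(9419225223/54329) = 425692464728262/54329 ≈ 7.8355e+9)
(77155 + o(-18))*(V + g) = (77155 - 454)*(-3168 + 425692464728262/54329) = 76701*(425692292613990/54329) = 32651024535785646990/54329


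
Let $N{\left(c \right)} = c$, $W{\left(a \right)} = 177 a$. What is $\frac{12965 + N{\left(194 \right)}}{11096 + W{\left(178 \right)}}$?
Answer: $\frac{13159}{42602} \approx 0.30888$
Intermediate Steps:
$\frac{12965 + N{\left(194 \right)}}{11096 + W{\left(178 \right)}} = \frac{12965 + 194}{11096 + 177 \cdot 178} = \frac{13159}{11096 + 31506} = \frac{13159}{42602}$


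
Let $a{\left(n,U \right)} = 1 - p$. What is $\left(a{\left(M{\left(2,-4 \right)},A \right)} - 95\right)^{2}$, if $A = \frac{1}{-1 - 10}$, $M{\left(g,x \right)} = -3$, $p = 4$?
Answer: $9604$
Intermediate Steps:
$A = - \frac{1}{11}$ ($A = \frac{1}{-11} = - \frac{1}{11} \approx -0.090909$)
$a{\left(n,U \right)} = -3$ ($a{\left(n,U \right)} = 1 - 4 = -3$)
$\left(a{\left(M{\left(2,-4 \right)},A \right)} - 95\right)^{2} = \left(-3 - 95\right)^{2} = \left(-98\right)^{2} = 9604$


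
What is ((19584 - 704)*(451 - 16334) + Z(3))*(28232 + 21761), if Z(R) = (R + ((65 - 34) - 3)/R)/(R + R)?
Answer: -269846150399219/18 ≈ -1.4991e+13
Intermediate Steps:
Z(R) = (R + 28/R)/(2*R) (Z(R) = (R + (31 - 3)/R)/((2*R)) = (R + 28/R)*(1/(2*R)) = (R + 28/R)/(2*R))
((19584 - 704)*(451 - 16334) + Z(3))*(28232 + 21761) = ((19584 - 704)*(451 - 16334) + (½ + 14/3²))*(28232 + 21761) = (18880*(-15883) + (½ + 14*(⅑)))*49993 = (-299871040 + (½ + 14/9))*49993 = (-299871040 + 37/18)*49993 = -5397678683/18*49993 = -269846150399219/18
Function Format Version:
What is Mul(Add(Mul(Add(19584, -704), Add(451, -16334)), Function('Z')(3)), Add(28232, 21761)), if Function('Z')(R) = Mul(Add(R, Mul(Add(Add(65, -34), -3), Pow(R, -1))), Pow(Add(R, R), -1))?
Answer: Rational(-269846150399219, 18) ≈ -1.4991e+13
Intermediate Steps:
Function('Z')(R) = Mul(Rational(1, 2), Pow(R, -1), Add(R, Mul(28, Pow(R, -1)))) (Function('Z')(R) = Mul(Add(R, Mul(Add(31, -3), Pow(R, -1))), Pow(Mul(2, R), -1)) = Mul(Add(R, Mul(28, Pow(R, -1))), Mul(Rational(1, 2), Pow(R, -1))) = Mul(Rational(1, 2), Pow(R, -1), Add(R, Mul(28, Pow(R, -1)))))
Mul(Add(Mul(Add(19584, -704), Add(451, -16334)), Function('Z')(3)), Add(28232, 21761)) = Mul(Add(Mul(Add(19584, -704), Add(451, -16334)), Add(Rational(1, 2), Mul(14, Pow(3, -2)))), Add(28232, 21761)) = Mul(Add(Mul(18880, -15883), Add(Rational(1, 2), Mul(14, Rational(1, 9)))), 49993) = Mul(Add(-299871040, Add(Rational(1, 2), Rational(14, 9))), 49993) = Mul(Add(-299871040, Rational(37, 18)), 49993) = Mul(Rational(-5397678683, 18), 49993) = Rational(-269846150399219, 18)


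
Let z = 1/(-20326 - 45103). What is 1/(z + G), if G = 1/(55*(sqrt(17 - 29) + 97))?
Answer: 10487129908255/1805662568 + 235452472255*I*sqrt(3)/1805662568 ≈ 5807.9 + 225.85*I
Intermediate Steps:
G = 1/(5335 + 110*I*sqrt(3)) (G = 1/(55*(sqrt(-12) + 97)) = 1/(55*(2*I*sqrt(3) + 97)) = 1/(55*(97 + 2*I*sqrt(3))) = 1/(5335 + 110*I*sqrt(3)) ≈ 0.0001872 - 6.6855e-6*I)
z = -1/65429 (z = 1/(-65429) = -1/65429 ≈ -1.5284e-5)
1/(z + G) = 1/(-1/65429 + (97/518155 - 2*I*sqrt(3)/518155)) = 1/(5828458/33902363495 - 2*I*sqrt(3)/518155)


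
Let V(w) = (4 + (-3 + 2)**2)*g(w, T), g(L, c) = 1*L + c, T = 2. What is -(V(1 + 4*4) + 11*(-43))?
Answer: 378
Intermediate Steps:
g(L, c) = L + c
V(w) = 10 + 5*w (V(w) = (4 + (-3 + 2)**2)*(w + 2) = (4 + (-1)**2)*(2 + w) = (4 + 1)*(2 + w) = 5*(2 + w) = 10 + 5*w)
-(V(1 + 4*4) + 11*(-43)) = -((10 + 5*(1 + 4*4)) + 11*(-43)) = -((10 + 5*(1 + 16)) - 473) = -((10 + 5*17) - 473) = -((10 + 85) - 473) = -(95 - 473) = -1*(-378) = 378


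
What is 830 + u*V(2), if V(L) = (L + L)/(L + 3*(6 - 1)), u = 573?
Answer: 16402/17 ≈ 964.82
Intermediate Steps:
V(L) = 2*L/(15 + L) (V(L) = (2*L)/(L + 3*5) = (2*L)/(L + 15) = (2*L)/(15 + L) = 2*L/(15 + L))
830 + u*V(2) = 830 + 573*(2*2/(15 + 2)) = 830 + 573*(2*2/17) = 830 + 573*(2*2*(1/17)) = 830 + 573*(4/17) = 830 + 2292/17 = 16402/17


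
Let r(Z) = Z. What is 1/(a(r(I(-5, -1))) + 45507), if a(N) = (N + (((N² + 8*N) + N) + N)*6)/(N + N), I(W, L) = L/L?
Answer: 2/91081 ≈ 2.1958e-5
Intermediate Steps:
I(W, L) = 1
a(N) = (6*N² + 61*N)/(2*N) (a(N) = (N + ((N² + 9*N) + N)*6)/((2*N)) = (N + (N² + 10*N)*6)*(1/(2*N)) = (N + (6*N² + 60*N))*(1/(2*N)) = (6*N² + 61*N)*(1/(2*N)) = (6*N² + 61*N)/(2*N))
1/(a(r(I(-5, -1))) + 45507) = 1/((61/2 + 3*1) + 45507) = 1/((61/2 + 3) + 45507) = 1/(67/2 + 45507) = 1/(91081/2) = 2/91081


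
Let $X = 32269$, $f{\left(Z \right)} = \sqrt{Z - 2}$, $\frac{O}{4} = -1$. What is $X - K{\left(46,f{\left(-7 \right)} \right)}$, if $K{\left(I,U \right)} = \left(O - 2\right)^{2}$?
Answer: $32233$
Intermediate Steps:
$O = -4$ ($O = 4 \left(-1\right) = -4$)
$f{\left(Z \right)} = \sqrt{-2 + Z}$
$K{\left(I,U \right)} = 36$ ($K{\left(I,U \right)} = \left(-4 - 2\right)^{2} = \left(-6\right)^{2} = 36$)
$X - K{\left(46,f{\left(-7 \right)} \right)} = 32269 - 36 = 32233$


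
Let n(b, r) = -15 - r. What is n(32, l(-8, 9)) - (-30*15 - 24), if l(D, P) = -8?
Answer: 467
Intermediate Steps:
n(32, l(-8, 9)) - (-30*15 - 24) = (-15 - 1*(-8)) - (-30*15 - 24) = (-15 + 8) - (-450 - 24) = -7 - 1*(-474) = -7 + 474 = 467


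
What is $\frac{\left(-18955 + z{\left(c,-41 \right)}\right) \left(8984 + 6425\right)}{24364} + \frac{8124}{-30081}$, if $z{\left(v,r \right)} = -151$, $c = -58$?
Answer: $- \frac{1476029217635}{122148914} \approx -12084.0$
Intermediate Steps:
$\frac{\left(-18955 + z{\left(c,-41 \right)}\right) \left(8984 + 6425\right)}{24364} + \frac{8124}{-30081} = \frac{\left(-18955 - 151\right) \left(8984 + 6425\right)}{24364} + \frac{8124}{-30081} = \left(-19106\right) 15409 \cdot \frac{1}{24364} + 8124 \left(- \frac{1}{30081}\right) = \left(-294404354\right) \frac{1}{24364} - \frac{2708}{10027} = - \frac{147202177}{12182} - \frac{2708}{10027} = - \frac{1476029217635}{122148914}$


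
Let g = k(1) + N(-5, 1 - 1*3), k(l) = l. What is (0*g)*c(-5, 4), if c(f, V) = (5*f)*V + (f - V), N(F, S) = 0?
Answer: 0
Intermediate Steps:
c(f, V) = f - V + 5*V*f (c(f, V) = 5*V*f + (f - V) = f - V + 5*V*f)
g = 1 (g = 1 + 0 = 1)
(0*g)*c(-5, 4) = (0*1)*(-5 - 1*4 + 5*4*(-5)) = 0*(-5 - 4 - 100) = 0*(-109) = 0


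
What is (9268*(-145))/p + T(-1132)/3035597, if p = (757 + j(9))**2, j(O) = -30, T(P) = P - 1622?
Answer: -4080872953286/1604401046813 ≈ -2.5435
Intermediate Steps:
T(P) = -1622 + P
p = 528529 (p = (757 - 30)**2 = 727**2 = 528529)
(9268*(-145))/p + T(-1132)/3035597 = (9268*(-145))/528529 + (-1622 - 1132)/3035597 = -1343860*1/528529 - 2754*1/3035597 = -1343860/528529 - 2754/3035597 = -4080872953286/1604401046813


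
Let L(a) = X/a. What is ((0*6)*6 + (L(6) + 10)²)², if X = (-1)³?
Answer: 12117361/1296 ≈ 9349.8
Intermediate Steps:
X = -1
L(a) = -1/a
((0*6)*6 + (L(6) + 10)²)² = ((0*6)*6 + (-1/6 + 10)²)² = (0*6 + (-1*⅙ + 10)²)² = (0 + (-⅙ + 10)²)² = (0 + (59/6)²)² = (0 + 3481/36)² = (3481/36)² = 12117361/1296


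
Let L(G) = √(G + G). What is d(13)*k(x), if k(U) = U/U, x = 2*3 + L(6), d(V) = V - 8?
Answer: 5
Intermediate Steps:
L(G) = √2*√G (L(G) = √(2*G) = √2*√G)
d(V) = -8 + V
x = 6 + 2*√3 (x = 2*3 + √2*√6 = 6 + 2*√3 ≈ 9.4641)
k(U) = 1
d(13)*k(x) = (-8 + 13)*1 = 5*1 = 5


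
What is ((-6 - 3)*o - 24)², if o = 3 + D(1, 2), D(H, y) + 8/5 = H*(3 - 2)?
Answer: 51984/25 ≈ 2079.4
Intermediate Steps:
D(H, y) = -8/5 + H (D(H, y) = -8/5 + H*(3 - 2) = -8/5 + H*1 = -8/5 + H)
o = 12/5 (o = 3 + (-8/5 + 1) = 3 - ⅗ = 12/5 ≈ 2.4000)
((-6 - 3)*o - 24)² = ((-6 - 3)*(12/5) - 24)² = (-9*12/5 - 24)² = (-108/5 - 24)² = (-228/5)² = 51984/25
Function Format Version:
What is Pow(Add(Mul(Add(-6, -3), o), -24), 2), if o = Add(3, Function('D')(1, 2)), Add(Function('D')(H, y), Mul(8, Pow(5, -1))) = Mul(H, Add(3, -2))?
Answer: Rational(51984, 25) ≈ 2079.4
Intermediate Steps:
Function('D')(H, y) = Add(Rational(-8, 5), H) (Function('D')(H, y) = Add(Rational(-8, 5), Mul(H, Add(3, -2))) = Add(Rational(-8, 5), Mul(H, 1)) = Add(Rational(-8, 5), H))
o = Rational(12, 5) (o = Add(3, Add(Rational(-8, 5), 1)) = Add(3, Rational(-3, 5)) = Rational(12, 5) ≈ 2.4000)
Pow(Add(Mul(Add(-6, -3), o), -24), 2) = Pow(Add(Mul(Add(-6, -3), Rational(12, 5)), -24), 2) = Pow(Add(Mul(-9, Rational(12, 5)), -24), 2) = Pow(Add(Rational(-108, 5), -24), 2) = Pow(Rational(-228, 5), 2) = Rational(51984, 25)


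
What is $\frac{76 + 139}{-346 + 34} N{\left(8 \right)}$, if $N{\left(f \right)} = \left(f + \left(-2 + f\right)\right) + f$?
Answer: $- \frac{2365}{156} \approx -15.16$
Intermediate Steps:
$N{\left(f \right)} = -2 + 3 f$ ($N{\left(f \right)} = \left(-2 + 2 f\right) + f = -2 + 3 f$)
$\frac{76 + 139}{-346 + 34} N{\left(8 \right)} = \frac{76 + 139}{-346 + 34} \left(-2 + 3 \cdot 8\right) = \frac{215}{-312} \left(-2 + 24\right) = 215 \left(- \frac{1}{312}\right) 22 = \left(- \frac{215}{312}\right) 22 = - \frac{2365}{156}$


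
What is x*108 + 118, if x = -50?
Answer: -5282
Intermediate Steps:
x*108 + 118 = -50*108 + 118 = -5400 + 118 = -5282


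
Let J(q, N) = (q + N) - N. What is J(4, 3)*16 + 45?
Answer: 109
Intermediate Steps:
J(q, N) = q (J(q, N) = (N + q) - N = q)
J(4, 3)*16 + 45 = 4*16 + 45 = 64 + 45 = 109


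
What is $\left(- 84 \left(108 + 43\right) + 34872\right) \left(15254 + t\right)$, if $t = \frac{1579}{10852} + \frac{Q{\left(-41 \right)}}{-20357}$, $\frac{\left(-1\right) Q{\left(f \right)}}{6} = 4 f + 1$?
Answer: $\frac{18692536805407341}{55228541} \approx 3.3846 \cdot 10^{8}$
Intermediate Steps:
$Q{\left(f \right)} = -6 - 24 f$ ($Q{\left(f \right)} = - 6 \left(4 f + 1\right) = - 6 \left(1 + 4 f\right) = -6 - 24 f$)
$t = \frac{21530447}{220914164}$ ($t = \frac{1579}{10852} + \frac{-6 - -984}{-20357} = 1579 \cdot \frac{1}{10852} + \left(-6 + 984\right) \left(- \frac{1}{20357}\right) = \frac{1579}{10852} + 978 \left(- \frac{1}{20357}\right) = \frac{1579}{10852} - \frac{978}{20357} = \frac{21530447}{220914164} \approx 0.097461$)
$\left(- 84 \left(108 + 43\right) + 34872\right) \left(15254 + t\right) = \left(- 84 \left(108 + 43\right) + 34872\right) \left(15254 + \frac{21530447}{220914164}\right) = \left(\left(-84\right) 151 + 34872\right) \frac{3369846188103}{220914164} = \left(-12684 + 34872\right) \frac{3369846188103}{220914164} = 22188 \cdot \frac{3369846188103}{220914164} = \frac{18692536805407341}{55228541}$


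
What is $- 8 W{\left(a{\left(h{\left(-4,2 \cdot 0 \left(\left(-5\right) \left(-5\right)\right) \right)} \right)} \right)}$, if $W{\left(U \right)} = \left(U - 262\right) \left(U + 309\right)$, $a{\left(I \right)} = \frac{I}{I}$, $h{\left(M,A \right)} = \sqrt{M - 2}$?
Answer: $647280$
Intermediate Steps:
$h{\left(M,A \right)} = \sqrt{-2 + M}$
$a{\left(I \right)} = 1$
$W{\left(U \right)} = \left(-262 + U\right) \left(309 + U\right)$
$- 8 W{\left(a{\left(h{\left(-4,2 \cdot 0 \left(\left(-5\right) \left(-5\right)\right) \right)} \right)} \right)} = - 8 \left(-80958 + 1^{2} + 47 \cdot 1\right) = - 8 \left(-80958 + 1 + 47\right) = \left(-8\right) \left(-80910\right) = 647280$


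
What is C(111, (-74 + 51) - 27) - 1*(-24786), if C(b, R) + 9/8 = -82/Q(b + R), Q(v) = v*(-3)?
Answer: 36285713/1464 ≈ 24785.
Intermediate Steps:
Q(v) = -3*v
C(b, R) = -9/8 - 82/(-3*R - 3*b) (C(b, R) = -9/8 - 82*(-1/(3*(b + R))) = -9/8 - 82*(-1/(3*(R + b))) = -9/8 - 82/(-3*R - 3*b))
C(111, (-74 + 51) - 27) - 1*(-24786) = (656 - 27*((-74 + 51) - 27) - 27*111)/(24*(((-74 + 51) - 27) + 111)) - 1*(-24786) = (656 - 27*(-23 - 27) - 2997)/(24*((-23 - 27) + 111)) + 24786 = (656 - 27*(-50) - 2997)/(24*(-50 + 111)) + 24786 = (1/24)*(656 + 1350 - 2997)/61 + 24786 = (1/24)*(1/61)*(-991) + 24786 = -991/1464 + 24786 = 36285713/1464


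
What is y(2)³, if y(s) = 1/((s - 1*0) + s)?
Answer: 1/64 ≈ 0.015625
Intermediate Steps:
y(s) = 1/(2*s) (y(s) = 1/((s + 0) + s) = 1/(s + s) = 1/(2*s))
y(2)³ = ((½)/2)³ = ((½)*(½))³ = (¼)³ = 1/64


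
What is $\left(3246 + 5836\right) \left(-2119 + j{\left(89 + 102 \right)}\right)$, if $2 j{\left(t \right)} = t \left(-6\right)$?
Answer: $-24448744$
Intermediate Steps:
$j{\left(t \right)} = - 3 t$ ($j{\left(t \right)} = \frac{t \left(-6\right)}{2} = \frac{\left(-6\right) t}{2} = - 3 t$)
$\left(3246 + 5836\right) \left(-2119 + j{\left(89 + 102 \right)}\right) = \left(3246 + 5836\right) \left(-2119 - 3 \left(89 + 102\right)\right) = 9082 \left(-2119 - 573\right) = 9082 \left(-2692\right) = -24448744$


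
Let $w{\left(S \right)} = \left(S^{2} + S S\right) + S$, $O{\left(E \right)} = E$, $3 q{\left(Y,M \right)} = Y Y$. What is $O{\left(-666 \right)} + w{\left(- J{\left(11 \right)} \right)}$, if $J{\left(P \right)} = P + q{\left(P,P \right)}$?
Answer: $\frac{40976}{9} \approx 4552.9$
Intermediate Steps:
$q{\left(Y,M \right)} = \frac{Y^{2}}{3}$ ($q{\left(Y,M \right)} = \frac{Y Y}{3} = \frac{Y^{2}}{3}$)
$J{\left(P \right)} = P + \frac{P^{2}}{3}$
$w{\left(S \right)} = S + 2 S^{2}$ ($w{\left(S \right)} = \left(S^{2} + S^{2}\right) + S = 2 S^{2} + S = S + 2 S^{2}$)
$O{\left(-666 \right)} + w{\left(- J{\left(11 \right)} \right)} = -666 + - \frac{11 \left(3 + 11\right)}{3} \left(1 + 2 \left(- \frac{11 \left(3 + 11\right)}{3}\right)\right) = -666 + - \frac{11 \cdot 14}{3} \left(1 + 2 \left(- \frac{11 \cdot 14}{3}\right)\right) = -666 + \left(-1\right) \frac{154}{3} \left(1 + 2 \left(\left(-1\right) \frac{154}{3}\right)\right) = -666 - \frac{154 \left(1 + 2 \left(- \frac{154}{3}\right)\right)}{3} = -666 - \frac{154 \left(1 - \frac{308}{3}\right)}{3} = -666 - - \frac{46970}{9} = -666 + \frac{46970}{9} = \frac{40976}{9}$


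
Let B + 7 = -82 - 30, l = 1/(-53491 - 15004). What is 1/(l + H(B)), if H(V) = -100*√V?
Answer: 68495*I/(-I + 6849500*√119) ≈ -1.2269e-11 + 0.0009167*I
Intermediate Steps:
l = -1/68495 (l = 1/(-68495) = -1/68495 ≈ -1.4600e-5)
B = -119 (B = -7 + (-82 - 30) = -7 - 112 = -119)
1/(l + H(B)) = 1/(-1/68495 - 100*I*√119)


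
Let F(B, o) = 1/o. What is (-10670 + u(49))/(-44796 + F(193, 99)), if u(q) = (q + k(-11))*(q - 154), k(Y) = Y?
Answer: 1451340/4434803 ≈ 0.32726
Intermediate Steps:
u(q) = (-154 + q)*(-11 + q) (u(q) = (q - 11)*(q - 154) = (-11 + q)*(-154 + q) = (-154 + q)*(-11 + q))
(-10670 + u(49))/(-44796 + F(193, 99)) = (-10670 + (1694 + 49² - 165*49))/(-44796 + 1/99) = (-10670 + (1694 + 2401 - 8085))/(-44796 + 1/99) = (-10670 - 3990)/(-4434803/99) = -14660*(-99/4434803) = 1451340/4434803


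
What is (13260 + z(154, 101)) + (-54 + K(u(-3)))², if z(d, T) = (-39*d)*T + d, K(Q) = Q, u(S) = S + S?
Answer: -589592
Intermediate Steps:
u(S) = 2*S
z(d, T) = d - 39*T*d (z(d, T) = -39*T*d + d = d - 39*T*d)
(13260 + z(154, 101)) + (-54 + K(u(-3)))² = (13260 + 154*(1 - 39*101)) + (-54 + 2*(-3))² = (13260 + 154*(1 - 3939)) + (-54 - 6)² = (13260 + 154*(-3938)) + (-60)² = (13260 - 606452) + 3600 = -593192 + 3600 = -589592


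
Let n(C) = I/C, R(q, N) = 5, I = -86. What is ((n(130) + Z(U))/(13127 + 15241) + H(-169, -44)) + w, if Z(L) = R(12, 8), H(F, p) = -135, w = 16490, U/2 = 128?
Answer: 5026218647/307320 ≈ 16355.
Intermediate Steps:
U = 256 (U = 2*128 = 256)
Z(L) = 5
n(C) = -86/C
((n(130) + Z(U))/(13127 + 15241) + H(-169, -44)) + w = ((-86/130 + 5)/(13127 + 15241) - 135) + 16490 = ((-86*1/130 + 5)/28368 - 135) + 16490 = ((-43/65 + 5)*(1/28368) - 135) + 16490 = ((282/65)*(1/28368) - 135) + 16490 = (47/307320 - 135) + 16490 = -41488153/307320 + 16490 = 5026218647/307320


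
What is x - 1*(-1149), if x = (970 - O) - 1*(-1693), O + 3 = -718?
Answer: 4533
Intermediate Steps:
O = -721 (O = -3 - 718 = -721)
x = 3384 (x = (970 - 1*(-721)) - 1*(-1693) = (970 + 721) + 1693 = 1691 + 1693 = 3384)
x - 1*(-1149) = 3384 - 1*(-1149) = 3384 + 1149 = 4533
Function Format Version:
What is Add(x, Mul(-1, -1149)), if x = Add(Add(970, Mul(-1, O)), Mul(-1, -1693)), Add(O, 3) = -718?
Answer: 4533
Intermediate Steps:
O = -721 (O = Add(-3, -718) = -721)
x = 3384 (x = Add(Add(970, Mul(-1, -721)), Mul(-1, -1693)) = Add(Add(970, 721), 1693) = Add(1691, 1693) = 3384)
Add(x, Mul(-1, -1149)) = Add(3384, Mul(-1, -1149)) = Add(3384, 1149) = 4533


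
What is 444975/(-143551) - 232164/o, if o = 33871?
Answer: -48399122589/4862215921 ≈ -9.9541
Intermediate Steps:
444975/(-143551) - 232164/o = 444975/(-143551) - 232164/33871 = 444975*(-1/143551) - 232164*1/33871 = -444975/143551 - 232164/33871 = -48399122589/4862215921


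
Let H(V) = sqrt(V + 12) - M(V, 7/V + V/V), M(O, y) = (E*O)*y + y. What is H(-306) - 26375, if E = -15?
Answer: -9443459/306 + 7*I*sqrt(6) ≈ -30861.0 + 17.146*I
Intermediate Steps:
M(O, y) = y - 15*O*y (M(O, y) = (-15*O)*y + y = -15*O*y + y = y - 15*O*y)
H(V) = sqrt(12 + V) - (1 - 15*V)*(1 + 7/V) (H(V) = sqrt(V + 12) - (7/V + V/V)*(1 - 15*V) = sqrt(12 + V) - (7/V + 1)*(1 - 15*V) = sqrt(12 + V) - (1 + 7/V)*(1 - 15*V) = sqrt(12 + V) - (1 - 15*V)*(1 + 7/V))
H(-306) - 26375 = (104 + sqrt(12 - 306) - 7/(-306) + 15*(-306)) - 26375 = (104 + sqrt(-294) - 7*(-1/306) - 4590) - 26375 = (104 + 7*I*sqrt(6) + 7/306 - 4590) - 26375 = (-1372709/306 + 7*I*sqrt(6)) - 26375 = -9443459/306 + 7*I*sqrt(6)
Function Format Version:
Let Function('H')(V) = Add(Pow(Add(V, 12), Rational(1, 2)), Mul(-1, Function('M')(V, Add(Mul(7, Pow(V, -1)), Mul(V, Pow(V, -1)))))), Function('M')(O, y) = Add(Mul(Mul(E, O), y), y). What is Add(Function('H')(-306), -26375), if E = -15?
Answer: Add(Rational(-9443459, 306), Mul(7, I, Pow(6, Rational(1, 2)))) ≈ Add(-30861., Mul(17.146, I))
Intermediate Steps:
Function('M')(O, y) = Add(y, Mul(-15, O, y)) (Function('M')(O, y) = Add(Mul(Mul(-15, O), y), y) = Add(Mul(-15, O, y), y) = Add(y, Mul(-15, O, y)))
Function('H')(V) = Add(Pow(Add(12, V), Rational(1, 2)), Mul(-1, Add(1, Mul(-15, V)), Add(1, Mul(7, Pow(V, -1))))) (Function('H')(V) = Add(Pow(Add(V, 12), Rational(1, 2)), Mul(-1, Mul(Add(Mul(7, Pow(V, -1)), Mul(V, Pow(V, -1))), Add(1, Mul(-15, V))))) = Add(Pow(Add(12, V), Rational(1, 2)), Mul(-1, Mul(Add(Mul(7, Pow(V, -1)), 1), Add(1, Mul(-15, V))))) = Add(Pow(Add(12, V), Rational(1, 2)), Mul(-1, Mul(Add(1, Mul(7, Pow(V, -1))), Add(1, Mul(-15, V))))) = Add(Pow(Add(12, V), Rational(1, 2)), Mul(-1, Mul(Add(1, Mul(-15, V)), Add(1, Mul(7, Pow(V, -1)))))) = Add(Pow(Add(12, V), Rational(1, 2)), Mul(-1, Add(1, Mul(-15, V)), Add(1, Mul(7, Pow(V, -1))))))
Add(Function('H')(-306), -26375) = Add(Add(104, Pow(Add(12, -306), Rational(1, 2)), Mul(-7, Pow(-306, -1)), Mul(15, -306)), -26375) = Add(Add(104, Pow(-294, Rational(1, 2)), Mul(-7, Rational(-1, 306)), -4590), -26375) = Add(Add(104, Mul(7, I, Pow(6, Rational(1, 2))), Rational(7, 306), -4590), -26375) = Add(Add(Rational(-1372709, 306), Mul(7, I, Pow(6, Rational(1, 2)))), -26375) = Add(Rational(-9443459, 306), Mul(7, I, Pow(6, Rational(1, 2))))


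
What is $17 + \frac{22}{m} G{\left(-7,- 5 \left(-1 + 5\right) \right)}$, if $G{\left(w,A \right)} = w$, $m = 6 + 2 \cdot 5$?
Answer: $\frac{59}{8} \approx 7.375$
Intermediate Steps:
$m = 16$ ($m = 6 + 10 = 16$)
$17 + \frac{22}{m} G{\left(-7,- 5 \left(-1 + 5\right) \right)} = 17 + \frac{22}{16} \left(-7\right) = 17 + 22 \cdot \frac{1}{16} \left(-7\right) = 17 + \frac{11}{8} \left(-7\right) = 17 - \frac{77}{8} = \frac{59}{8}$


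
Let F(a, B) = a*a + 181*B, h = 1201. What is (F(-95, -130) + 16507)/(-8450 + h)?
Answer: -182/659 ≈ -0.27618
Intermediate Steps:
F(a, B) = a² + 181*B
(F(-95, -130) + 16507)/(-8450 + h) = (((-95)² + 181*(-130)) + 16507)/(-8450 + 1201) = ((9025 - 23530) + 16507)/(-7249) = (-14505 + 16507)*(-1/7249) = 2002*(-1/7249) = -182/659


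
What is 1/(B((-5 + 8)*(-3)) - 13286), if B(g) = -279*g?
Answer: -1/10775 ≈ -9.2807e-5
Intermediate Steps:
1/(B((-5 + 8)*(-3)) - 13286) = 1/(-279*(-5 + 8)*(-3) - 13286) = 1/(-837*(-3) - 13286) = 1/(-279*(-9) - 13286) = 1/(2511 - 13286) = 1/(-10775) = -1/10775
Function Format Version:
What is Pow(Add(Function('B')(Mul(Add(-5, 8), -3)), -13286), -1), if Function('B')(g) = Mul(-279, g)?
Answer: Rational(-1, 10775) ≈ -9.2807e-5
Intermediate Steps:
Pow(Add(Function('B')(Mul(Add(-5, 8), -3)), -13286), -1) = Pow(Add(Mul(-279, Mul(Add(-5, 8), -3)), -13286), -1) = Pow(Add(Mul(-279, Mul(3, -3)), -13286), -1) = Pow(Add(Mul(-279, -9), -13286), -1) = Pow(Add(2511, -13286), -1) = Pow(-10775, -1) = Rational(-1, 10775)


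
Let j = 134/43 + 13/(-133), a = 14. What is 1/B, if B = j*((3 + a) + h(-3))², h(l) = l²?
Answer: 5719/11669788 ≈ 0.00049007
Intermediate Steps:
j = 17263/5719 (j = 134*(1/43) + 13*(-1/133) = 134/43 - 13/133 = 17263/5719 ≈ 3.0185)
B = 11669788/5719 (B = 17263*((3 + 14) + (-3)²)²/5719 = 17263*(17 + 9)²/5719 = (17263/5719)*26² = (17263/5719)*676 = 11669788/5719 ≈ 2040.5)
1/B = 1/(11669788/5719) = 5719/11669788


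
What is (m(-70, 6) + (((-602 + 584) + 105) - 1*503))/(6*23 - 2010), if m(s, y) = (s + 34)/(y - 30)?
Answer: 829/3744 ≈ 0.22142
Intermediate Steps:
m(s, y) = (34 + s)/(-30 + y)
(m(-70, 6) + (((-602 + 584) + 105) - 1*503))/(6*23 - 2010) = ((34 - 70)/(-30 + 6) + (((-602 + 584) + 105) - 1*503))/(6*23 - 2010) = (-36/(-24) + ((-18 + 105) - 503))/(138 - 2010) = (-1/24*(-36) + (87 - 503))/(-1872) = (3/2 - 416)*(-1/1872) = -829/2*(-1/1872) = 829/3744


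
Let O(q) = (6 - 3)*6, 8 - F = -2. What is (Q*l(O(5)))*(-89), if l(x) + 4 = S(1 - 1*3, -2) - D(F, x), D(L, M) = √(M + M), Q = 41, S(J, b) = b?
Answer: 43788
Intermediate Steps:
F = 10 (F = 8 - 1*(-2) = 8 + 2 = 10)
O(q) = 18 (O(q) = 3*6 = 18)
D(L, M) = √2*√M (D(L, M) = √(2*M) = √2*√M)
l(x) = -6 - √2*√x (l(x) = -4 + (-2 - √2*√x) = -6 - √2*√x)
(Q*l(O(5)))*(-89) = (41*(-6 - √2*√18))*(-89) = (41*(-6 - √2*3*√2))*(-89) = (41*(-6 - 6))*(-89) = (41*(-12))*(-89) = -492*(-89) = 43788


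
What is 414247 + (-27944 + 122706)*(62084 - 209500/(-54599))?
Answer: 321259525743745/54599 ≈ 5.8840e+9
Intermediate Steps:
414247 + (-27944 + 122706)*(62084 - 209500/(-54599)) = 414247 + 94762*(62084 - 209500*(-1/54599)) = 414247 + 94762*(62084 + 209500/54599) = 414247 + 94762*(3389933816/54599) = 414247 + 321236908271792/54599 = 321259525743745/54599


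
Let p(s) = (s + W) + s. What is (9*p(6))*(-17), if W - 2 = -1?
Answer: -1989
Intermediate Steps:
W = 1 (W = 2 - 1 = 1)
p(s) = 1 + 2*s (p(s) = (s + 1) + s = (1 + s) + s = 1 + 2*s)
(9*p(6))*(-17) = (9*(1 + 2*6))*(-17) = (9*(1 + 12))*(-17) = (9*13)*(-17) = 117*(-17) = -1989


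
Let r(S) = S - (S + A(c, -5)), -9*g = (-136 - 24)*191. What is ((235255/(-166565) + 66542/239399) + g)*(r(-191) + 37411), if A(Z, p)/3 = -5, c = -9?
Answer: 9118380695905356418/71775889983 ≈ 1.2704e+8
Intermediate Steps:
A(Z, p) = -15 (A(Z, p) = 3*(-5) = -15)
g = 30560/9 (g = -(-136 - 24)*191/9 = -(-160)*191/9 = -⅑*(-30560) = 30560/9 ≈ 3395.6)
r(S) = 15 (r(S) = S - (S - 15) = S - (-15 + S) = S + (15 - S) = 15)
((235255/(-166565) + 66542/239399) + g)*(r(-191) + 37411) = ((235255/(-166565) + 66542/239399) + 30560/9)*(15 + 37411) = ((235255*(-1/166565) + 66542*(1/239399)) + 30560/9)*37426 = ((-47051/33313 + 66542/239399) + 30560/9)*37426 = (-9047248703/7975098887 + 30560/9)*37426 = (243637596748393/71775889983)*37426 = 9118380695905356418/71775889983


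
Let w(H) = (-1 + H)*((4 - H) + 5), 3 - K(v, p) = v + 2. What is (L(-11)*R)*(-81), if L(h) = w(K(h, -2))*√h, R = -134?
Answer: -358182*I*√11 ≈ -1.188e+6*I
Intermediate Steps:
K(v, p) = 1 - v (K(v, p) = 3 - (v + 2) = 3 - (2 + v) = 3 + (-2 - v) = 1 - v)
w(H) = (-1 + H)*(9 - H)
L(h) = √h*(1 - (1 - h)² - 10*h) (L(h) = (-9 - (1 - h)² + 10*(1 - h))*√h = (-9 - (1 - h)² + (10 - 10*h))*√h = (1 - (1 - h)² - 10*h)*√h = √h*(1 - (1 - h)² - 10*h))
(L(-11)*R)*(-81) = (((-11)^(3/2)*(-8 - 1*(-11)))*(-134))*(-81) = (((-11*I*√11)*(-8 + 11))*(-134))*(-81) = ((-11*I*√11*3)*(-134))*(-81) = (-33*I*√11*(-134))*(-81) = (4422*I*√11)*(-81) = -358182*I*√11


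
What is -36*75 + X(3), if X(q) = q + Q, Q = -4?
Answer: -2701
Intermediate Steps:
X(q) = -4 + q (X(q) = q - 4 = -4 + q)
-36*75 + X(3) = -36*75 + (-4 + 3) = -2700 - 1 = -2701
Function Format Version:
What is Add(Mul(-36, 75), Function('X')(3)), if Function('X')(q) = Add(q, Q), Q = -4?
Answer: -2701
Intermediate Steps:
Function('X')(q) = Add(-4, q) (Function('X')(q) = Add(q, -4) = Add(-4, q))
Add(Mul(-36, 75), Function('X')(3)) = Add(Mul(-36, 75), Add(-4, 3)) = Add(-2700, -1) = -2701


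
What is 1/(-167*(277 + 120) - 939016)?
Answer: -1/1005315 ≈ -9.9471e-7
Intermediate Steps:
1/(-167*(277 + 120) - 939016) = 1/(-167*397 - 939016) = 1/(-66299 - 939016) = 1/(-1005315) = -1/1005315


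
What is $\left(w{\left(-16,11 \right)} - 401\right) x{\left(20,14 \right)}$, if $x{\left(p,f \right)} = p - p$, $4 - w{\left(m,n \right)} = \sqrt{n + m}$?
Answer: $0$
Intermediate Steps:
$w{\left(m,n \right)} = 4 - \sqrt{m + n}$ ($w{\left(m,n \right)} = 4 - \sqrt{n + m} = 4 - \sqrt{m + n}$)
$x{\left(p,f \right)} = 0$
$\left(w{\left(-16,11 \right)} - 401\right) x{\left(20,14 \right)} = \left(\left(4 - \sqrt{-16 + 11}\right) - 401\right) 0 = \left(\left(4 - \sqrt{-5}\right) - 401\right) 0 = \left(\left(4 - i \sqrt{5}\right) - 401\right) 0 = \left(-397 - i \sqrt{5}\right) 0 = 0$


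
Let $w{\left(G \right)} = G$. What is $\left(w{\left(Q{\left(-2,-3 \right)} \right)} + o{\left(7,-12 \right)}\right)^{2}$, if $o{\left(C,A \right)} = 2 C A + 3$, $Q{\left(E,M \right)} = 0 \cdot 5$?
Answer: $27225$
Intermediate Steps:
$Q{\left(E,M \right)} = 0$
$o{\left(C,A \right)} = 3 + 2 A C$ ($o{\left(C,A \right)} = 2 A C + 3 = 3 + 2 A C$)
$\left(w{\left(Q{\left(-2,-3 \right)} \right)} + o{\left(7,-12 \right)}\right)^{2} = \left(0 + \left(3 + 2 \left(-12\right) 7\right)\right)^{2} = \left(0 + \left(3 - 168\right)\right)^{2} = \left(0 - 165\right)^{2} = \left(-165\right)^{2} = 27225$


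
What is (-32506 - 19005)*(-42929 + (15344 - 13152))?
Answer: 2098403607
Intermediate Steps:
(-32506 - 19005)*(-42929 + (15344 - 13152)) = -51511*(-42929 + 2192) = -51511*(-40737) = 2098403607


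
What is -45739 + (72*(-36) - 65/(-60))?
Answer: -579959/12 ≈ -48330.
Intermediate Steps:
-45739 + (72*(-36) - 65/(-60)) = -45739 + (-2592 - 65*(-1/60)) = -45739 + (-2592 + 13/12) = -45739 - 31091/12 = -579959/12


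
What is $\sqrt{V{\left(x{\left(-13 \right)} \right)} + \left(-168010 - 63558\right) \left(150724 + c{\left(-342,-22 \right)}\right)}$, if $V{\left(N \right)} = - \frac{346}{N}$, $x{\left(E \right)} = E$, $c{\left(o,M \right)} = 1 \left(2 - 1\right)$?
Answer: $\frac{i \sqrt{5898621664702}}{13} \approx 1.8682 \cdot 10^{5} i$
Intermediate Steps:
$c{\left(o,M \right)} = 1$ ($c{\left(o,M \right)} = 1 \cdot 1 = 1$)
$\sqrt{V{\left(x{\left(-13 \right)} \right)} + \left(-168010 - 63558\right) \left(150724 + c{\left(-342,-22 \right)}\right)} = \sqrt{- \frac{346}{-13} + \left(-168010 - 63558\right) \left(150724 + 1\right)} = \sqrt{\left(-346\right) \left(- \frac{1}{13}\right) - 34903086800} = \sqrt{\frac{346}{13} - 34903086800} = \sqrt{- \frac{453740128054}{13}} = \frac{i \sqrt{5898621664702}}{13}$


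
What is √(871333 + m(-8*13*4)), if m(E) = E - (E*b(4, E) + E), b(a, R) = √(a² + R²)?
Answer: √(871333 + 1664*√10817) ≈ 1022.0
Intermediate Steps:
b(a, R) = √(R² + a²)
m(E) = -E*√(16 + E²) (m(E) = E - (E*√(E² + 4²) + E) = E - (E*√(E² + 16) + E) = E - (E*√(16 + E²) + E) = E - (E + E*√(16 + E²)) = E + (-E - E*√(16 + E²)) = -E*√(16 + E²))
√(871333 + m(-8*13*4)) = √(871333 - -8*13*4*√(16 + (-8*13*4)²)) = √(871333 - (-104*4)*√(16 + (-104*4)²)) = √(871333 - 1*(-416)*√(16 + (-416)²)) = √(871333 - 1*(-416)*√(16 + 173056)) = √(871333 - 1*(-416)*√173072) = √(871333 - 1*(-416)*4*√10817) = √(871333 + 1664*√10817)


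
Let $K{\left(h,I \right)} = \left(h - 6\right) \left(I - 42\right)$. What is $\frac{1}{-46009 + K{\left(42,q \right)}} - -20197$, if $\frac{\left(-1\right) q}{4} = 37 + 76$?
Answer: $\frac{1288427220}{63793} \approx 20197.0$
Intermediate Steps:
$q = -452$ ($q = - 4 \left(37 + 76\right) = \left(-4\right) 113 = -452$)
$K{\left(h,I \right)} = \left(-42 + I\right) \left(-6 + h\right)$ ($K{\left(h,I \right)} = \left(-6 + h\right) \left(-42 + I\right) = \left(-42 + I\right) \left(-6 + h\right)$)
$\frac{1}{-46009 + K{\left(42,q \right)}} - -20197 = \frac{1}{-46009 - 17784} - -20197 = \frac{1}{-46009 + \left(252 - 1764 + 2712 - 18984\right)} + 20197 = \frac{1}{-46009 - 17784} + 20197 = \frac{1}{-63793} + 20197 = - \frac{1}{63793} + 20197 = \frac{1288427220}{63793}$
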